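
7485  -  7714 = -229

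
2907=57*51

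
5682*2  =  11364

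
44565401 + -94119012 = -49553611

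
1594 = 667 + 927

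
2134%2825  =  2134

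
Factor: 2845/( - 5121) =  -5/9 = - 3^( - 2)*5^1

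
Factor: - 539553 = - 3^1*7^1 * 25693^1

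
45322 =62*731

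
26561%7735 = 3356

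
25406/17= 1494 + 8/17 = 1494.47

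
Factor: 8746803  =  3^2*  13^1*74759^1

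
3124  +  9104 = 12228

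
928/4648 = 116/581 = 0.20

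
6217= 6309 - 92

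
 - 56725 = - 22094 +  - 34631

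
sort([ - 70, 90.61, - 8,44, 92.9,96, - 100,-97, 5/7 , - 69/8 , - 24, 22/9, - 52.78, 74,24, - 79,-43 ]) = [-100,-97,- 79, - 70, - 52.78,-43,-24, -69/8, - 8,5/7,22/9,24,44,74,90.61, 92.9,96]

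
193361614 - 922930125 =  - 729568511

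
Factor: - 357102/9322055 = - 2^1* 3^3*5^(-1) * 17^1*307^( - 1 )*389^1 * 6073^( - 1) 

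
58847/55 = 58847/55 =1069.95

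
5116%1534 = 514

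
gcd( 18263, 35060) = 1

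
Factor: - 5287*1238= - 2^1*17^1*311^1*619^1 = - 6545306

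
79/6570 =79/6570=0.01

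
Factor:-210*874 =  - 2^2*3^1*5^1*7^1*19^1*23^1 = - 183540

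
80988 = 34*2382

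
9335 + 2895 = 12230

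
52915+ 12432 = 65347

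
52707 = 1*52707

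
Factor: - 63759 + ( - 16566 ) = -3^3 *5^2*7^1  *17^1 = - 80325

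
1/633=1/633 = 0.00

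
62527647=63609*983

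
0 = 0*15823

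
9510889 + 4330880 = 13841769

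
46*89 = 4094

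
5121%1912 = 1297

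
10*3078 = 30780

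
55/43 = 55/43 = 1.28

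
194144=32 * 6067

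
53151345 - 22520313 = 30631032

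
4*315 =1260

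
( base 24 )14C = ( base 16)2AC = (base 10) 684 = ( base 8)1254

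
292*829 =242068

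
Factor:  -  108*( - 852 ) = 2^4*3^4*71^1  =  92016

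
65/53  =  1 + 12/53 = 1.23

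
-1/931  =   - 1 + 930/931 =- 0.00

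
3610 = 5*722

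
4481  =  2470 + 2011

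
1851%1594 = 257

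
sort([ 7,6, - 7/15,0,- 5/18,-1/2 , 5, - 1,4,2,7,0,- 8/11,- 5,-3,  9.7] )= [  -  5, - 3, - 1, - 8/11, - 1/2, - 7/15,-5/18,0,0,2 , 4,5,6, 7,7,9.7]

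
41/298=41/298 = 0.14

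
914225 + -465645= 448580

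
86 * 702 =60372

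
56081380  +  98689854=154771234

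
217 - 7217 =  - 7000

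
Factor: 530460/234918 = 2^1* 5^1* 7^1*31^ ( - 1) = 70/31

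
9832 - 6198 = 3634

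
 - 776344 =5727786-6504130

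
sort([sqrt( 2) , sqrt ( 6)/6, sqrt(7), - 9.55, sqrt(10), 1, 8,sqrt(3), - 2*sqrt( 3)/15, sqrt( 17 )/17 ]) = [ - 9.55, - 2*sqrt (3)/15,sqrt ( 17)/17, sqrt(6)/6,1, sqrt(2), sqrt(3 ),  sqrt(7), sqrt(10), 8 ]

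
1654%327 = 19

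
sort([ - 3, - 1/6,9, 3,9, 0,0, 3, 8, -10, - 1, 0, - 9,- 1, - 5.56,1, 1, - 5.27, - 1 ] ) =[ - 10, - 9, - 5.56 , - 5.27, - 3, - 1, - 1, - 1, -1/6, 0,0,0, 1, 1,3,3,8,9, 9]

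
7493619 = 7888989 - 395370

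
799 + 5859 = 6658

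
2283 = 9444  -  7161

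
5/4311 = 5/4311=0.00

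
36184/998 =18092/499 = 36.26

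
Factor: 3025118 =2^1*1512559^1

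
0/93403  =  0= 0.00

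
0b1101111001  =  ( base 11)739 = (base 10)889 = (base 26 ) 185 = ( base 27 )15P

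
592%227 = 138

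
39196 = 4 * 9799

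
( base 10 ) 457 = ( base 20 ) 12h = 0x1c9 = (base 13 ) 292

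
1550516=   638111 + 912405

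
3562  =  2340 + 1222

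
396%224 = 172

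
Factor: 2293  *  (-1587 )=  - 3638991= -3^1*23^2*2293^1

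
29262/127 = 29262/127 = 230.41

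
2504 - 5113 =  - 2609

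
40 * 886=35440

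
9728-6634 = 3094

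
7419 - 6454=965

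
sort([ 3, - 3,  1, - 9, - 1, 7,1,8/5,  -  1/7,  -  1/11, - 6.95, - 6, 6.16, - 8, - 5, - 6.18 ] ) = [ - 9, - 8, - 6.95,- 6.18, - 6,-5, -3, - 1, -1/7,  -  1/11, 1,1,8/5,3,6.16, 7]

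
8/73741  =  8/73741 =0.00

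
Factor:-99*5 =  - 495  =  - 3^2*5^1*11^1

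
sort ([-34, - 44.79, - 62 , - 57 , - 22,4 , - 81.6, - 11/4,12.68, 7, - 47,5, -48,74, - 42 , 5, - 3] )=[ - 81.6, - 62, - 57, - 48, - 47, - 44.79, - 42, - 34, - 22, - 3, - 11/4, 4,5,  5,7, 12.68,74] 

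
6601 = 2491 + 4110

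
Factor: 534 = 2^1*3^1*89^1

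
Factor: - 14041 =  - 19^1*739^1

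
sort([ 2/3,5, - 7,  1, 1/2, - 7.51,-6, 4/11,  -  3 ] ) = [ - 7.51,-7, - 6,-3, 4/11,1/2 , 2/3, 1, 5 ]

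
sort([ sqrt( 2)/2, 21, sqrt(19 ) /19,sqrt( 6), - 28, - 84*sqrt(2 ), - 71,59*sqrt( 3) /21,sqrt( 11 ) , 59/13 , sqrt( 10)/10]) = [  -  84*sqrt ( 2) , - 71, -28  ,  sqrt(19 ) /19,sqrt (10)/10, sqrt(2 ) /2, sqrt( 6 ), sqrt(  11) , 59/13,59*sqrt( 3 ) /21, 21 ] 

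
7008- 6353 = 655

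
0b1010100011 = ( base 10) 675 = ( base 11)564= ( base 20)1df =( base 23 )168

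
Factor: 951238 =2^1*475619^1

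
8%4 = 0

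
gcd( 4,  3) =1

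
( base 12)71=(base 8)125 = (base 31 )2N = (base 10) 85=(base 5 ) 320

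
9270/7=1324+2/7 = 1324.29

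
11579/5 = 2315  +  4/5 =2315.80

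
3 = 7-4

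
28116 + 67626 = 95742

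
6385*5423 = 34625855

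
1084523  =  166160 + 918363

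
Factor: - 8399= - 37^1 * 227^1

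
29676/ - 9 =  - 3298+ 2/3 = - 3297.33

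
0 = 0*3873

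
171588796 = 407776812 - 236188016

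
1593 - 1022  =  571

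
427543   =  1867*229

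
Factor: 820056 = 2^3*3^1 * 47^1*727^1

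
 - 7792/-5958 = 1 + 917/2979 = 1.31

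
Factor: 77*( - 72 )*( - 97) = 2^3*3^2*7^1*11^1*97^1 =537768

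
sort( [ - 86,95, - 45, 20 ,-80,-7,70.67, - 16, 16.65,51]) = [ - 86,-80,-45,-16 , - 7,16.65 , 20, 51 , 70.67,95]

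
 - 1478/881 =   -  2 + 284/881 = - 1.68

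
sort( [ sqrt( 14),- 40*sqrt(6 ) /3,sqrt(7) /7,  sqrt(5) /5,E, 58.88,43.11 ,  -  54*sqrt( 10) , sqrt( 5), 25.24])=[- 54 * sqrt( 10),  -  40*sqrt( 6) /3, sqrt(7) /7, sqrt(5 ) /5, sqrt( 5 ), E , sqrt( 14 ), 25.24,43.11, 58.88]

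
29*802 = 23258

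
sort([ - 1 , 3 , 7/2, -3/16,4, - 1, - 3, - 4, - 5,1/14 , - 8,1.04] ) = [ - 8,-5, -4, - 3, - 1,  -  1 , - 3/16,1/14, 1.04, 3, 7/2,4] 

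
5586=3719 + 1867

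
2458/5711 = 2458/5711 = 0.43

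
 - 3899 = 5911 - 9810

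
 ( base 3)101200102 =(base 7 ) 31463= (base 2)1111001101011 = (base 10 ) 7787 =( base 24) dcb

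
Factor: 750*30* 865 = 19462500=2^2*3^2* 5^5*173^1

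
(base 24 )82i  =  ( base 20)BDE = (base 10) 4674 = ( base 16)1242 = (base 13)2187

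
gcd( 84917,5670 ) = 7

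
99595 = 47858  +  51737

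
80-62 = 18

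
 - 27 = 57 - 84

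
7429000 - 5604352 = 1824648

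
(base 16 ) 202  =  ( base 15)244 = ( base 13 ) 307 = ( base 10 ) 514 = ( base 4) 20002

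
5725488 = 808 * 7086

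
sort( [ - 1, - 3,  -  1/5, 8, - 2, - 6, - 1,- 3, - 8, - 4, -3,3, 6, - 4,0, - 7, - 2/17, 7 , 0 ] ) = [ - 8,-7, - 6,- 4, - 4, - 3, - 3, - 3, - 2, - 1, - 1 , - 1/5, - 2/17, 0, 0 , 3, 6,  7 , 8]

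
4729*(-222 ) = -1049838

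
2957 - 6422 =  - 3465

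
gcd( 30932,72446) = 814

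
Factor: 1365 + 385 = 2^1*5^3*7^1= 1750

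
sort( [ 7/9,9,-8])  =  [ - 8,7/9,9] 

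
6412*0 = 0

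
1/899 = 1/899  =  0.00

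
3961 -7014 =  - 3053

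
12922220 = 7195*1796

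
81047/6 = 13507 + 5/6  =  13507.83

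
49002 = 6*8167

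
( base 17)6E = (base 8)164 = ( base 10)116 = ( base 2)1110100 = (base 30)3Q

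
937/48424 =937/48424 = 0.02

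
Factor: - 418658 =-2^1*353^1*593^1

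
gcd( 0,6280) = 6280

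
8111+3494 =11605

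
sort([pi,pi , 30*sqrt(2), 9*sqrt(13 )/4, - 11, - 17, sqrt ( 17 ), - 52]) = [ - 52, - 17,- 11, pi, pi, sqrt(17), 9  *sqrt(13 ) /4, 30*sqrt(2) ] 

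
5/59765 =1/11953 =0.00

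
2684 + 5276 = 7960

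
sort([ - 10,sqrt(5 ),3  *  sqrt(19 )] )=[ - 10,  sqrt(5),3*sqrt(19) ]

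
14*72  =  1008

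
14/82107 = 14/82107 = 0.00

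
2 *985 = 1970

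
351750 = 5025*70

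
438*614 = 268932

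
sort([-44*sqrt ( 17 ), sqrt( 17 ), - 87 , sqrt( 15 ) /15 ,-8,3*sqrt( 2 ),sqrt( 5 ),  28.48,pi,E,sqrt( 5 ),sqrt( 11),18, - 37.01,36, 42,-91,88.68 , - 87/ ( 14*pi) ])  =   [ - 44*sqrt ( 17),-91,  -  87, - 37.01, - 8, - 87/( 14*pi), sqrt( 15)/15,  sqrt( 5),sqrt( 5 ), E, pi, sqrt( 11 ),sqrt( 17), 3*sqrt( 2)  ,  18,28.48,36,42,88.68] 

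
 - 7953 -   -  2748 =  - 5205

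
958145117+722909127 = 1681054244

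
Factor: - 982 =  - 2^1*491^1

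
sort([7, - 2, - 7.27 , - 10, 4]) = [ - 10, - 7.27, - 2,4,  7]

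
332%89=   65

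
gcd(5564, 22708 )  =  4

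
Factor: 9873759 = 3^1*7^1*470179^1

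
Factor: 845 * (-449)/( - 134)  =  379405/134=2^ ( - 1)*5^1*13^2*67^( - 1) * 449^1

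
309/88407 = 103/29469 = 0.00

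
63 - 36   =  27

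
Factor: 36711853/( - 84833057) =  - 79^1*281^(-1 )*443^1 * 1049^1*301897^(  -  1 )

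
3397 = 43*79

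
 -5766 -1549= -7315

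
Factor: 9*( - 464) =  - 2^4 * 3^2*29^1 = - 4176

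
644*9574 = 6165656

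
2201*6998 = 15402598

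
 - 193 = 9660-9853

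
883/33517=883/33517 = 0.03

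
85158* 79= 6727482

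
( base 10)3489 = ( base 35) 2to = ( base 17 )C14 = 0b110110100001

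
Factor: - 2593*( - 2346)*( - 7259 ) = -2^1* 3^1*7^1* 17^2 *23^1*61^1*2593^1= -44157789102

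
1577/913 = 1  +  8/11 = 1.73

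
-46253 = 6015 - 52268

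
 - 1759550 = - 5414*325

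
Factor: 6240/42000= 2^1*5^(-2)*7^( - 1)*13^1 = 26/175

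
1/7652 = 1/7652 = 0.00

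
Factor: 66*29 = 2^1*3^1*11^1*29^1 = 1914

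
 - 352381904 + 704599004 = 352217100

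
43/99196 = 43/99196 = 0.00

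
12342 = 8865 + 3477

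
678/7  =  96+6/7 = 96.86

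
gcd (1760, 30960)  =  80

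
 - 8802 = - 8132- 670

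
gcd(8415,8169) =3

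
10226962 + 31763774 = 41990736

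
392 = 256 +136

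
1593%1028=565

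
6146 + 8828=14974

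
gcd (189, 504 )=63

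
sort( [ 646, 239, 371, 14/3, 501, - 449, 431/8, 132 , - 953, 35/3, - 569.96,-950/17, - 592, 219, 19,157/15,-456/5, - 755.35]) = [-953, - 755.35, - 592, - 569.96, - 449, - 456/5,-950/17, 14/3, 157/15,35/3, 19 , 431/8, 132, 219, 239, 371,501, 646 ]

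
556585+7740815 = 8297400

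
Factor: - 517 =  - 11^1*47^1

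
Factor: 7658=2^1*7^1*547^1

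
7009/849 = 8 + 217/849 = 8.26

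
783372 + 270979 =1054351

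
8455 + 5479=13934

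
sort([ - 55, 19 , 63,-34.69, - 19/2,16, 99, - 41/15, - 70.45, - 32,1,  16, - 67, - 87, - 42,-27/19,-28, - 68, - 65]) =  [ - 87, - 70.45, - 68, - 67, - 65, - 55, - 42, - 34.69, - 32,-28 , - 19/2, - 41/15, - 27/19,1 , 16,16,19, 63, 99]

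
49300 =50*986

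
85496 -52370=33126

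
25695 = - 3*( - 8565 )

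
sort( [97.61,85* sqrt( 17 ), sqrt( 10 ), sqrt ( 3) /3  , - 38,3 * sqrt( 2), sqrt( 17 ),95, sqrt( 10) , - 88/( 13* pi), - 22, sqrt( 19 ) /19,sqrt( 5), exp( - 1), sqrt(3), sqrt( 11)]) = [-38,-22, - 88/(13 *pi) , sqrt( 19)/19, exp( - 1 ), sqrt (3) /3,sqrt(3), sqrt(5 ), sqrt( 10), sqrt( 10), sqrt( 11), sqrt(17),  3*sqrt( 2),  95, 97.61, 85 * sqrt(17)]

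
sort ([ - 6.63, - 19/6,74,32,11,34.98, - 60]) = [ - 60, - 6.63, - 19/6,11, 32,  34.98, 74]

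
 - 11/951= -1+940/951 = - 0.01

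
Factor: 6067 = 6067^1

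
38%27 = 11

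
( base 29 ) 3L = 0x6c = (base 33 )39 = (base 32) 3C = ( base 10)108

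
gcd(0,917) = 917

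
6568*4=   26272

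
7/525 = 1/75 = 0.01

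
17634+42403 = 60037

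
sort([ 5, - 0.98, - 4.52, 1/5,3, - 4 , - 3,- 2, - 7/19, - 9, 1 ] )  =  [ - 9, - 4.52, - 4, - 3,- 2, - 0.98, - 7/19,1/5,1,3, 5 ]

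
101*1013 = 102313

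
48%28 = 20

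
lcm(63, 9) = 63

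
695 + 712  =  1407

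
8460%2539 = 843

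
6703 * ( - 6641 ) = -44514623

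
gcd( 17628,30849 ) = 4407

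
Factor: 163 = 163^1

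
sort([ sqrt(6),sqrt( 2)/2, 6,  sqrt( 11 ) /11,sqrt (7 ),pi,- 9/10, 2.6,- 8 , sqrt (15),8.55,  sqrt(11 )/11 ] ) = [ - 8,  -  9/10 , sqrt(11)/11, sqrt(11)/11,sqrt(2)/2,sqrt(6), 2.6, sqrt(7),pi,  sqrt( 15 ),6, 8.55] 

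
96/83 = 1 + 13/83 = 1.16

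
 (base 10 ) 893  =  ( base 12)625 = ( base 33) R2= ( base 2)1101111101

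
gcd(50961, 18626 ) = 1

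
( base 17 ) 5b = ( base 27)3f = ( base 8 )140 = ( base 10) 96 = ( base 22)48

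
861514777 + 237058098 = 1098572875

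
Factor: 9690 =2^1*3^1*5^1  *17^1*19^1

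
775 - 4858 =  - 4083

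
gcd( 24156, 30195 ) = 6039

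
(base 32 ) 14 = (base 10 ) 36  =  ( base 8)44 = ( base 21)1F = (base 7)51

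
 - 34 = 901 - 935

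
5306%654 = 74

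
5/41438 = 5/41438 = 0.00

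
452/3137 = 452/3137 = 0.14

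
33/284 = 33/284=0.12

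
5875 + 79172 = 85047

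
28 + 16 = 44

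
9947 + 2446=12393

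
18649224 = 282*66132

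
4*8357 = 33428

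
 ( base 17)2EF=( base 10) 831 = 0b1100111111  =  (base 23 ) 1d3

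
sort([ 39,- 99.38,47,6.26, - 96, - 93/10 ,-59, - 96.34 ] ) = [ - 99.38, - 96.34, - 96, - 59,  -  93/10, 6.26,39,  47]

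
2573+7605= 10178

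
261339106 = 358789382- 97450276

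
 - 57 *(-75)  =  4275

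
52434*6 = 314604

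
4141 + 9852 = 13993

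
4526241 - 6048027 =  - 1521786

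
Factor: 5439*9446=51376794 = 2^1 * 3^1*7^2 * 37^1*4723^1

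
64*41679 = 2667456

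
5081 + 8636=13717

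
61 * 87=5307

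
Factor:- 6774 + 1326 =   -  5448  =  -  2^3*3^1 * 227^1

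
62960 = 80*787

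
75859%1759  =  222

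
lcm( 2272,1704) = 6816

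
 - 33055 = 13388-46443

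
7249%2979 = 1291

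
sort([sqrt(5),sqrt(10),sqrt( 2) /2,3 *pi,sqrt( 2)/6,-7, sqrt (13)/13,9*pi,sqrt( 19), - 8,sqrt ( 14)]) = [-8,-7, sqrt( 2)/6,sqrt(13)/13,sqrt( 2 ) /2,sqrt(5) , sqrt(10), sqrt ( 14 ),  sqrt( 19), 3*pi, 9 * pi ] 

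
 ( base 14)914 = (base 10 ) 1782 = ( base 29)23d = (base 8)3366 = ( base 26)2GE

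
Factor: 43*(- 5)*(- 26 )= 5590 = 2^1*5^1*13^1*43^1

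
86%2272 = 86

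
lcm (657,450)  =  32850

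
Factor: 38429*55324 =2^2*83^1 * 463^1 * 13831^1  =  2126045996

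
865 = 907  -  42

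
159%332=159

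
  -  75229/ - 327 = 75229/327 =230.06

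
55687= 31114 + 24573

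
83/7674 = 83/7674  =  0.01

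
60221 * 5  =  301105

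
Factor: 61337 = 83^1 * 739^1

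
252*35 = 8820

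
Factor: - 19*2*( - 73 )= 2774 = 2^1 * 19^1*73^1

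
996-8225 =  - 7229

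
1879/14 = 134 + 3/14 =134.21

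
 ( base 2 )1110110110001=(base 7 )31106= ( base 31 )7s6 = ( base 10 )7601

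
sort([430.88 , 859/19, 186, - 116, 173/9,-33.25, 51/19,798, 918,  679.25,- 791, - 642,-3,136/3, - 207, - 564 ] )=[ - 791, - 642, - 564, - 207, - 116, - 33.25, - 3,51/19, 173/9, 859/19, 136/3, 186,430.88, 679.25,  798,918]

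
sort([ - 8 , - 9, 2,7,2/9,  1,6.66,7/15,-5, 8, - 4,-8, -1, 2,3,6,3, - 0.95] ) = [ - 9, - 8, - 8, - 5, - 4, - 1, - 0.95,2/9,7/15,1,2, 2,3,3,6,6.66 , 7, 8] 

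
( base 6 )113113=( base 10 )9765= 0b10011000100101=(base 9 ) 14350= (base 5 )303030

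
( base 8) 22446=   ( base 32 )996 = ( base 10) 9510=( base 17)1ff7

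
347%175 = 172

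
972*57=55404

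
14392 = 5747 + 8645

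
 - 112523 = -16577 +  - 95946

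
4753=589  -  -4164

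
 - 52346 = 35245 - 87591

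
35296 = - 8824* (  -  4)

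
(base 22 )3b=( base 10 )77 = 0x4d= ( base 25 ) 32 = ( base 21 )3E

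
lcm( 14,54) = 378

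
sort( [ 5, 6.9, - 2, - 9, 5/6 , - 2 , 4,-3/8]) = [  -  9, - 2 , - 2,-3/8,5/6,4, 5, 6.9] 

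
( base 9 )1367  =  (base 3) 1102021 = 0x409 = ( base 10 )1033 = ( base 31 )12a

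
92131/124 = 742+123/124 =742.99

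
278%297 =278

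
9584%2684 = 1532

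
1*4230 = 4230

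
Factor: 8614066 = 2^1*47^1 *91639^1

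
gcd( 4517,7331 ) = 1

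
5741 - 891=4850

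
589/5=117 + 4/5=117.80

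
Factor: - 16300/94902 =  - 2^1*3^( - 1)*5^2*163^1*15817^( - 1) = -8150/47451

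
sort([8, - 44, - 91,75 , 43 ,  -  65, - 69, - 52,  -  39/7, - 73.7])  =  [-91, - 73.7, - 69,-65, - 52,-44, - 39/7,  8,43 , 75]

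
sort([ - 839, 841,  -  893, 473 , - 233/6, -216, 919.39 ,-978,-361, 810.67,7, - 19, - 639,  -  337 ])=[ - 978 , - 893,- 839, -639,-361,-337, -216, - 233/6,  -  19,7, 473 , 810.67,841, 919.39]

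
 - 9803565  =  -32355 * 303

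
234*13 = 3042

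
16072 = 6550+9522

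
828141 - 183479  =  644662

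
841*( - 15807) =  - 13293687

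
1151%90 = 71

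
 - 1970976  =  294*( - 6704)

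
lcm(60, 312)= 1560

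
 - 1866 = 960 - 2826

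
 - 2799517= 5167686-7967203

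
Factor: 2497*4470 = 11161590 = 2^1 *3^1* 5^1 * 11^1 * 149^1 * 227^1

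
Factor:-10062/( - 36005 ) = 2^1*3^2*5^(  -  1)*13^1*19^( - 1)*43^1*379^ ( - 1)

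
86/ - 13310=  - 43/6655 = - 0.01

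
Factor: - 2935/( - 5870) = 1/2  =  2^( - 1 ) 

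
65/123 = 65/123 = 0.53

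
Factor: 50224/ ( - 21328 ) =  - 73/31= - 31^( - 1)*73^1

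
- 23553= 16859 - 40412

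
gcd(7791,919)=1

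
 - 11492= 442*( - 26) 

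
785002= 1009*778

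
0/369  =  0 = 0.00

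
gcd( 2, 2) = 2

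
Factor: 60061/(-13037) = -17^1*3533^1 * 13037^(  -  1 ) 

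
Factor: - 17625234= - 2^1 *3^1 * 11^1 * 267049^1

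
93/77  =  1 + 16/77 = 1.21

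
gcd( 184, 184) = 184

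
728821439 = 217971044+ 510850395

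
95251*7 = 666757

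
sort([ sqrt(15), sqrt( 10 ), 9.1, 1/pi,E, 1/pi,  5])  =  [ 1/pi, 1/pi, E,sqrt( 10) , sqrt( 15),  5, 9.1] 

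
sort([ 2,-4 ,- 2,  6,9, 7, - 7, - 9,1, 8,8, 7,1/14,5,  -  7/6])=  [  -  9 , - 7,-4,- 2,  -  7/6,1/14,  1,2, 5,  6,  7, 7,8, 8, 9 ]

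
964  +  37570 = 38534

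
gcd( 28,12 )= 4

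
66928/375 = 66928/375 = 178.47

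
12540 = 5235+7305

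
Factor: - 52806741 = - 3^1*13^1*1354019^1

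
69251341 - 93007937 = - 23756596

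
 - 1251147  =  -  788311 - 462836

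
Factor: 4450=2^1*5^2*89^1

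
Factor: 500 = 2^2 * 5^3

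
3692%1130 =302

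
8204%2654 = 242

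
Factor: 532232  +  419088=2^3* 5^1 * 17^1*1399^1   =  951320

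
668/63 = 10+ 38/63 = 10.60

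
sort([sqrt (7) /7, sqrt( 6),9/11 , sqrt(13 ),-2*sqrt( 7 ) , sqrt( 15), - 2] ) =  [-2*sqrt(7),  -  2, sqrt (7)/7, 9/11,sqrt( 6), sqrt( 13), sqrt( 15) ]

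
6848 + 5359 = 12207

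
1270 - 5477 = - 4207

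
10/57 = 10/57 = 0.18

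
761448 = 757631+3817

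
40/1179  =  40/1179 = 0.03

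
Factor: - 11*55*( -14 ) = 2^1*5^1*7^1*11^2=8470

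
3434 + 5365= 8799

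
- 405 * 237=-95985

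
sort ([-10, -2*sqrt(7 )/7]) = [ - 10, -2*sqrt(7 ) /7]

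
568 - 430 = 138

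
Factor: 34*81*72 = 198288 = 2^4 * 3^6*17^1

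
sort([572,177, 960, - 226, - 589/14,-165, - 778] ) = [-778, - 226, - 165, - 589/14, 177, 572,960]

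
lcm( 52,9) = 468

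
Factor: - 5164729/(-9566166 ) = 2^(  -  1) *3^(-1)*31^( - 1)*41^1*103^1*1223^1 * 51431^(  -  1) 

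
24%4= 0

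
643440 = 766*840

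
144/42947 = 144/42947   =  0.00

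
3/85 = 3/85 = 0.04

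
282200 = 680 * 415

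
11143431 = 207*53833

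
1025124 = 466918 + 558206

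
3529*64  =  225856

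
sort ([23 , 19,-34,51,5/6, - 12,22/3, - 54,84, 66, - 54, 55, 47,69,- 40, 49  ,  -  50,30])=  [-54, - 54, - 50, - 40, - 34, - 12,5/6,22/3, 19, 23 , 30, 47, 49,51, 55,66, 69, 84 ] 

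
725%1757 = 725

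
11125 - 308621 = -297496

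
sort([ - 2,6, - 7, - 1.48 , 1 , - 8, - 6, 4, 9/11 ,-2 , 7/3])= [ - 8,- 7,  -  6, - 2 , - 2, - 1.48,9/11,1 , 7/3, 4, 6]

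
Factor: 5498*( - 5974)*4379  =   - 2^2*29^2* 103^1*151^1*2749^1 = - 143828482708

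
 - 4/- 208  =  1/52 = 0.02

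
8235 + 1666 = 9901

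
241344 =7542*32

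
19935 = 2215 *9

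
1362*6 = 8172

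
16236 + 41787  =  58023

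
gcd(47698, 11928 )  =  14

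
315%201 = 114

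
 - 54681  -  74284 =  - 128965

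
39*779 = 30381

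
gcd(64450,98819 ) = 1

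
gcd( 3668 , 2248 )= 4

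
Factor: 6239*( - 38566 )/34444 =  - 120306637/17222 = - 2^( - 1)*11^1*17^1*79^( - 1)*109^(- 1) * 367^1*1753^1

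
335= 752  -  417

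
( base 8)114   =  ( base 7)136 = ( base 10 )76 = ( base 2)1001100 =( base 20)3G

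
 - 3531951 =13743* ( - 257 ) 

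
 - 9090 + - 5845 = - 14935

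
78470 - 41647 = 36823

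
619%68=7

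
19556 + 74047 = 93603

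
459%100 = 59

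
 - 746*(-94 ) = 70124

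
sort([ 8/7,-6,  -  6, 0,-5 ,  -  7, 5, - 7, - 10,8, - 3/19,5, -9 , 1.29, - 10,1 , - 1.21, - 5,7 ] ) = [ - 10, - 10, - 9,-7,- 7 , - 6, - 6,  -  5, -5, - 1.21, - 3/19,0, 1,8/7,  1.29 , 5,5 , 7, 8]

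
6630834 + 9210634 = 15841468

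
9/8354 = 9/8354 = 0.00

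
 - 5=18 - 23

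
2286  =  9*254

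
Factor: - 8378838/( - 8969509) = 2^1*3^2*13^1*31^( -1 )*61^1  *89^( - 1 )*587^1*3251^(-1 ) 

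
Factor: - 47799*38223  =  - 3^4*31^1 * 47^1 * 113^1* 137^1 = -1827021177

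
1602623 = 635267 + 967356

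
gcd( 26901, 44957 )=61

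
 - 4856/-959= 5 + 61/959=5.06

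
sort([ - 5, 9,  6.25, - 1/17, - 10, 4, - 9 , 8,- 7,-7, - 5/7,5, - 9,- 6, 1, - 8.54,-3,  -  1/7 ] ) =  [-10,-9, - 9, - 8.54, - 7,-7,-6 , - 5,  -  3, -5/7,-1/7, - 1/17,  1,  4, 5, 6.25, 8, 9 ]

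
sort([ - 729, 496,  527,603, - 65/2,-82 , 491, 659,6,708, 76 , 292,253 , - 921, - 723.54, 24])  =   [-921, - 729,-723.54,-82,-65/2,6  ,  24, 76,253, 292,491 , 496,527 , 603,659, 708] 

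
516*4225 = 2180100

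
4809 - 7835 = -3026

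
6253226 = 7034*889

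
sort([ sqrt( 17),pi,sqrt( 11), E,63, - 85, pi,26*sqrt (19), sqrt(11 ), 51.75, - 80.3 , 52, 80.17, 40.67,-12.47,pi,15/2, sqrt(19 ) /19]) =[ -85, - 80.3, - 12.47,sqrt( 19)/19, E, pi, pi,pi, sqrt( 11 ),sqrt( 11),  sqrt( 17 ), 15/2,  40.67, 51.75, 52,63, 80.17,26*sqrt( 19)]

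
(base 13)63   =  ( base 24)39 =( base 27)30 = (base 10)81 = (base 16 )51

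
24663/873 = 28 + 73/291 = 28.25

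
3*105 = 315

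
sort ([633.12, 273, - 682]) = [-682,  273,633.12] 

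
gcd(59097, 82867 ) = 1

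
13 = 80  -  67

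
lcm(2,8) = 8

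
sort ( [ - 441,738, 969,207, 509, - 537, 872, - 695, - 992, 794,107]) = [ - 992, - 695, - 537, - 441, 107, 207, 509,738, 794, 872,  969] 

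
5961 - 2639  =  3322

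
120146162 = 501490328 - 381344166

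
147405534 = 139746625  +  7658909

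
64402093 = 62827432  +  1574661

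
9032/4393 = 2 + 246/4393 = 2.06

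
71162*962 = 68457844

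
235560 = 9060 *26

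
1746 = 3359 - 1613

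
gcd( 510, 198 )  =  6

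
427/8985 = 427/8985 = 0.05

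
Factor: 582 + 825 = 1407 = 3^1*7^1*67^1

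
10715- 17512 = - 6797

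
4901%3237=1664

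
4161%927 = 453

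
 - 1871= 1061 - 2932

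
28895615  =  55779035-26883420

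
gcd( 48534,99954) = 6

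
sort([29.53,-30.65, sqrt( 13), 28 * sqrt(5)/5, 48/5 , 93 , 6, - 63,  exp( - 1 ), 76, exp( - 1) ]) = [ - 63 , - 30.65,exp( - 1), exp(-1),sqrt( 13), 6,48/5,28 * sqrt( 5) /5, 29.53, 76, 93 ] 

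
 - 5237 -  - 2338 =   -  2899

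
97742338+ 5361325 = 103103663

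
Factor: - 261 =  - 3^2*29^1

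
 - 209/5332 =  - 1 +5123/5332 = - 0.04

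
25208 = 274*92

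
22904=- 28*(-818 ) 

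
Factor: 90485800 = 2^3*5^2*29^1*15601^1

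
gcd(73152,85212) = 36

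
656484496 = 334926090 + 321558406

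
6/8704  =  3/4352  =  0.00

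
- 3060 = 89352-92412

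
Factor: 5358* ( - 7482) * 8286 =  - 2^3 * 3^3*19^1 *29^1 * 43^1 * 47^1*1381^1 = - 332173775016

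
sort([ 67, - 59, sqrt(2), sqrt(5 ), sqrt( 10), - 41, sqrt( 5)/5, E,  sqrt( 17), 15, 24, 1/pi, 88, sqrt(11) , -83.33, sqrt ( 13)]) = [-83.33, - 59, - 41, 1/pi, sqrt( 5)/5 , sqrt(2),sqrt ( 5),E, sqrt( 10 ), sqrt( 11),sqrt( 13),sqrt( 17), 15 , 24, 67, 88] 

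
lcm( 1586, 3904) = 50752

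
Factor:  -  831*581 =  - 482811 =- 3^1 * 7^1  *  83^1* 277^1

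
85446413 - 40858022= 44588391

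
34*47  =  1598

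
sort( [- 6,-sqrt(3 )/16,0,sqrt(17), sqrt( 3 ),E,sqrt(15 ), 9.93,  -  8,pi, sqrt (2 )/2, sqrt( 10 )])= [ -8, - 6, - sqrt(3)/16, 0 , sqrt( 2)/2, sqrt( 3 ), E, pi,sqrt ( 10), sqrt ( 15),sqrt( 17),9.93]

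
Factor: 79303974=2^1*3^1*13217329^1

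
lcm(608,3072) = 58368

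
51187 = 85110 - 33923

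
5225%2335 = 555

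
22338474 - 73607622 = -51269148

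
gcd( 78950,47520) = 10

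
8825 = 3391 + 5434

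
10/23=10/23  =  0.43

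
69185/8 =8648 + 1/8 = 8648.12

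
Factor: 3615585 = 3^1*5^1*41^1*5879^1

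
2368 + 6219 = 8587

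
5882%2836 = 210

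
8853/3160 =2  +  2533/3160=2.80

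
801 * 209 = 167409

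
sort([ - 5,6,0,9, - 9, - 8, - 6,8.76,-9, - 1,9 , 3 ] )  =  [ - 9, - 9, - 8, - 6, - 5, - 1,0,3,6,8.76,9,9]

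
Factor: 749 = 7^1*107^1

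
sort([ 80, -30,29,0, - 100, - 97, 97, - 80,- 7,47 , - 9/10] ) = [ - 100, - 97  , - 80, - 30,-7, - 9/10,0,29,47, 80,97 ] 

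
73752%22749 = 5505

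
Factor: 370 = 2^1*5^1*37^1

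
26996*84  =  2267664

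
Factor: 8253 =3^2*7^1*131^1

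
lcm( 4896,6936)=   83232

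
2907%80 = 27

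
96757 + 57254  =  154011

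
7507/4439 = 7507/4439 = 1.69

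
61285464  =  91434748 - 30149284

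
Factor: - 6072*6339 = -2^3 *3^2*11^1 * 23^1*2113^1 = - 38490408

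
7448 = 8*931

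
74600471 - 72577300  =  2023171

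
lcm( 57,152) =456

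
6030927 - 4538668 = 1492259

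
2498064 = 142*17592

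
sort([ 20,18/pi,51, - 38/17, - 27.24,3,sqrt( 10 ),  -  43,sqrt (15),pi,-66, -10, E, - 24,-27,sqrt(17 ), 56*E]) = [  -  66 , - 43, - 27.24, - 27,-24,-10,- 38/17,E , 3,pi,sqrt (10),sqrt( 15), sqrt (17) , 18/pi,20,51,56*E ]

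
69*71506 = 4933914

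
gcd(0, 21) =21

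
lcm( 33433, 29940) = 2005980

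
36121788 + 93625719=129747507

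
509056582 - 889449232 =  - 380392650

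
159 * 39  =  6201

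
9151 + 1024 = 10175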